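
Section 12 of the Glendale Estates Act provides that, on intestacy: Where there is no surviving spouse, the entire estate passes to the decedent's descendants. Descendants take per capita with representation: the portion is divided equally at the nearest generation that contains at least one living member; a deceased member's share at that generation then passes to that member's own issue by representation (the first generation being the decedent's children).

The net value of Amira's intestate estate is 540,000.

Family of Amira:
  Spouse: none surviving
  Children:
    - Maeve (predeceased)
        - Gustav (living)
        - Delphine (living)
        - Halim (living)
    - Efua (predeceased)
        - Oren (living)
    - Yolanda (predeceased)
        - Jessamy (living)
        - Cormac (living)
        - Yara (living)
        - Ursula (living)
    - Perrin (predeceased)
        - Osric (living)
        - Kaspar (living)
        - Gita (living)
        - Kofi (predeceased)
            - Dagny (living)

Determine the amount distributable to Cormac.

The entire 540,000 passes to the descendants.
No child survives, so the initial division is made at the grandchildren's generation.
That amount (540,000) is divided into 12 shares of 45,000: Gustav, Delphine, Halim, Oren, Jessamy, Cormac, Yara, Ursula, Osric, Kaspar, and Gita each take 45,000; Kofi's 45,000 share passes to Kofi's issue.
Kofi's share (45,000) passes entirely to Dagny.

Cormac receives 45,000.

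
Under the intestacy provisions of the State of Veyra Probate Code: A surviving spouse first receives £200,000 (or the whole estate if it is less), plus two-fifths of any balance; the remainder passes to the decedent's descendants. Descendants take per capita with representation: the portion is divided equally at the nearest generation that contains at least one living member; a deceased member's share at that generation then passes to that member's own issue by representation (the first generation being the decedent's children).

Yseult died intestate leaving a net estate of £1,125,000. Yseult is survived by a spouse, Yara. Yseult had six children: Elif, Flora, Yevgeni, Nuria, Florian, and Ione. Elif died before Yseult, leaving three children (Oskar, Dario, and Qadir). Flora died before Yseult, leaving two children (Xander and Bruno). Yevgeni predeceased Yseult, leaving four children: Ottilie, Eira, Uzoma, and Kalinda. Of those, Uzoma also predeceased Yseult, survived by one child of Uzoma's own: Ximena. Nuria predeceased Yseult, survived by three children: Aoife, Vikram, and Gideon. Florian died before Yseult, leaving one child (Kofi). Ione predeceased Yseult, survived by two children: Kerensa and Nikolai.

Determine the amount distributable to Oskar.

Yara first takes £200,000, leaving a balance of £925,000. Yara then takes two-fifths of the balance (£370,000), for a total of £570,000. The remaining £555,000 passes to the descendants.
No child survives, so the initial division is made at the grandchildren's generation.
The descendants' portion (£555,000) is divided into 15 shares of £37,000: Oskar, Dario, Qadir, Xander, Bruno, Ottilie, Eira, Kalinda, Aoife, Vikram, Gideon, Kofi, Kerensa, and Nikolai each take £37,000; Uzoma's £37,000 share passes to Uzoma's issue.
Uzoma's share (£37,000) passes entirely to Ximena.

Oskar receives £37,000.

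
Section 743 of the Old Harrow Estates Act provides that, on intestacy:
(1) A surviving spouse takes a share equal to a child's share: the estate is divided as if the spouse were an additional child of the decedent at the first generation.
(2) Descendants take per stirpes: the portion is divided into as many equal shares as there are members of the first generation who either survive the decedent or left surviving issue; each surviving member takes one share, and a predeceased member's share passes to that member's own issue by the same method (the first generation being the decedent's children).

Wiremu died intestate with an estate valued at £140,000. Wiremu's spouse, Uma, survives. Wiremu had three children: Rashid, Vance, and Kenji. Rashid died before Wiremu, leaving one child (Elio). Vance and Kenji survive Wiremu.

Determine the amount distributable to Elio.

Elio receives £35,000.

The spouse counts as an additional share at the children's level, so there are 4 primary shares of £35,000. Uma takes one such share (£35,000).
The children's combined portion (£105,000) is divided into 3 shares of £35,000: Vance and Kenji each take £35,000; Rashid's £35,000 share passes to Rashid's issue.
Rashid's share (£35,000) passes entirely to Elio.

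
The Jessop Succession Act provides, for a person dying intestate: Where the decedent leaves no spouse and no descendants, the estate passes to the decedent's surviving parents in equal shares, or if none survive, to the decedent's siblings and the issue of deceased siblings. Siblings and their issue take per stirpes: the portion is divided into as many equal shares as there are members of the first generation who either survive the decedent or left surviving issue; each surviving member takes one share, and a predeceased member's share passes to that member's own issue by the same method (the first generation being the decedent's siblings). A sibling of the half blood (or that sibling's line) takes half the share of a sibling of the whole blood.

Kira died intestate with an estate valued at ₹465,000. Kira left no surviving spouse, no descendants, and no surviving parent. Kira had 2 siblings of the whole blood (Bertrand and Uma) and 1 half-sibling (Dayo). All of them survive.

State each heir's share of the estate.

The entire ₹465,000 passes to the siblings and their issue.
Counting each half-blood sibling's line as half a unit, there are 5/2 units in ₹465,000, so one unit is ₹186,000. Whole-blood lines (Bertrand and Uma) take ₹186,000 each; half-blood lines (Dayo) take ₹93,000 each.

Dayo: ₹93,000; Bertrand: ₹186,000; Uma: ₹186,000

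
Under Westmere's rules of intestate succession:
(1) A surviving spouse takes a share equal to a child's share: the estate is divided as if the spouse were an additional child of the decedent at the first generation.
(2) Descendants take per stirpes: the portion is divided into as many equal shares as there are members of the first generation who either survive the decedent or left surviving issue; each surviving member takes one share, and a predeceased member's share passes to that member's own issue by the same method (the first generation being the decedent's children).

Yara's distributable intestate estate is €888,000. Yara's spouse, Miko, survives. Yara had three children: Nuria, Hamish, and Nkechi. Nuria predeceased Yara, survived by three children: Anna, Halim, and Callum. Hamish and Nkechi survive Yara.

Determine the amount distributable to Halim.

The spouse counts as an additional share at the children's level, so there are 4 primary shares of €222,000. Miko takes one such share (€222,000).
The children's combined portion (€666,000) is divided into 3 shares of €222,000: Hamish and Nkechi each take €222,000; Nuria's €222,000 share passes to Nuria's issue.
Nuria's share (€222,000) is divided into 3 shares of €74,000: Anna, Halim, and Callum each take €74,000.

Halim receives €74,000.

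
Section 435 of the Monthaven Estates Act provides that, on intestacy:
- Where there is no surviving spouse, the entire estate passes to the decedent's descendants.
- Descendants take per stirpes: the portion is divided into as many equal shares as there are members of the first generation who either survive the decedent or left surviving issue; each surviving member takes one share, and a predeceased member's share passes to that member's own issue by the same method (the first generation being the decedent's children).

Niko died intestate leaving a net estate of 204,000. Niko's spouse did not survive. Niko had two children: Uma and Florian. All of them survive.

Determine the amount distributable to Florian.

Florian receives 102,000.

The entire 204,000 passes to the descendants.
That amount (204,000) is divided into 2 shares of 102,000: Uma and Florian each take 102,000.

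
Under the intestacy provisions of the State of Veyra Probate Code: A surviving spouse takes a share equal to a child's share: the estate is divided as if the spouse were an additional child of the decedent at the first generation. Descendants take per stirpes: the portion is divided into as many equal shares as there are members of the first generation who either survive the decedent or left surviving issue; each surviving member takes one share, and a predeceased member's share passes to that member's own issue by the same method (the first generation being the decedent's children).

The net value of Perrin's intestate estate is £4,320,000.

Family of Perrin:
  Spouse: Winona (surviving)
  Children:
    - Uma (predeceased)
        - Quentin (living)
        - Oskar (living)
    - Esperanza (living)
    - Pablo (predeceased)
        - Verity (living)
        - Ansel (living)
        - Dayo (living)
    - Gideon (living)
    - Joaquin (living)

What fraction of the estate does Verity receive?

Verity receives 1/18 of the estate.

The spouse counts as an additional share at the children's level, so there are 6 primary shares of £720,000. Winona takes one such share (£720,000).
The children's combined portion (£3,600,000) is divided into 5 shares of £720,000: Esperanza, Gideon, and Joaquin each take £720,000; Uma's £720,000 share passes to Uma's issue; Pablo's £720,000 share passes to Pablo's issue.
Uma's share (£720,000) is divided into 2 shares of £360,000: Quentin and Oskar each take £360,000.
Pablo's share (£720,000) is divided into 3 shares of £240,000: Verity, Ansel, and Dayo each take £240,000.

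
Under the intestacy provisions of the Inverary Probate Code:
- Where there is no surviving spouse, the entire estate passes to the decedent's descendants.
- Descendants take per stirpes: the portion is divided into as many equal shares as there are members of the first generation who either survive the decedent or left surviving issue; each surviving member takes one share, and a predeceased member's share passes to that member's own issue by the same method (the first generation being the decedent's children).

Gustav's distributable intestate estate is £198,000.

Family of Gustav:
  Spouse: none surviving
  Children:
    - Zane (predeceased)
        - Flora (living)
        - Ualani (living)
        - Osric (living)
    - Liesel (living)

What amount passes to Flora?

The entire £198,000 passes to the descendants.
That amount (£198,000) is divided into 2 shares of £99,000: Liesel takes £99,000; Zane's £99,000 share passes to Zane's issue.
Zane's share (£99,000) is divided into 3 shares of £33,000: Flora, Ualani, and Osric each take £33,000.

Flora receives £33,000.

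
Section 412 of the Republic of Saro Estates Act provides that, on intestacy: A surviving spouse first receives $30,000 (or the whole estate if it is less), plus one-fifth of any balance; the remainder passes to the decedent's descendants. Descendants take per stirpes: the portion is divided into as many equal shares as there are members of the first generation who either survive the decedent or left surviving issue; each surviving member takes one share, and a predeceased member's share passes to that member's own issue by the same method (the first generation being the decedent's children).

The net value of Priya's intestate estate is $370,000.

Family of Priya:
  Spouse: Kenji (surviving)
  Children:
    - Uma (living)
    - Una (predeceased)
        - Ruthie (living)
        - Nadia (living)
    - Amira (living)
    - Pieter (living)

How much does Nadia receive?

Kenji first takes $30,000, leaving a balance of $340,000. Kenji then takes one-fifth of the balance ($68,000), for a total of $98,000. The remaining $272,000 passes to the descendants.
The descendants' portion ($272,000) is divided into 4 shares of $68,000: Uma, Amira, and Pieter each take $68,000; Una's $68,000 share passes to Una's issue.
Una's share ($68,000) is divided into 2 shares of $34,000: Ruthie and Nadia each take $34,000.

Nadia receives $34,000.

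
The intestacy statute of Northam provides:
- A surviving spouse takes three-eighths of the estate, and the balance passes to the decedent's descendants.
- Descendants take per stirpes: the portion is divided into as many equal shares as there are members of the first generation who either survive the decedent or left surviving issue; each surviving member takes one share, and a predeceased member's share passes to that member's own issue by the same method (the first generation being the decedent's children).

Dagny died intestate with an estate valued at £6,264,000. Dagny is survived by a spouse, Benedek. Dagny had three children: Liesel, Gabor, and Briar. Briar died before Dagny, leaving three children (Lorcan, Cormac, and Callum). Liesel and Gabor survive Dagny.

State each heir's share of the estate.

Benedek takes three-eighths of £6,264,000 = £2,349,000. The remaining £3,915,000 passes to the descendants.
The descendants' portion (£3,915,000) is divided into 3 shares of £1,305,000: Liesel and Gabor each take £1,305,000; Briar's £1,305,000 share passes to Briar's issue.
Briar's share (£1,305,000) is divided into 3 shares of £435,000: Lorcan, Cormac, and Callum each take £435,000.

Benedek: £2,349,000; Liesel: £1,305,000; Gabor: £1,305,000; Lorcan: £435,000; Cormac: £435,000; Callum: £435,000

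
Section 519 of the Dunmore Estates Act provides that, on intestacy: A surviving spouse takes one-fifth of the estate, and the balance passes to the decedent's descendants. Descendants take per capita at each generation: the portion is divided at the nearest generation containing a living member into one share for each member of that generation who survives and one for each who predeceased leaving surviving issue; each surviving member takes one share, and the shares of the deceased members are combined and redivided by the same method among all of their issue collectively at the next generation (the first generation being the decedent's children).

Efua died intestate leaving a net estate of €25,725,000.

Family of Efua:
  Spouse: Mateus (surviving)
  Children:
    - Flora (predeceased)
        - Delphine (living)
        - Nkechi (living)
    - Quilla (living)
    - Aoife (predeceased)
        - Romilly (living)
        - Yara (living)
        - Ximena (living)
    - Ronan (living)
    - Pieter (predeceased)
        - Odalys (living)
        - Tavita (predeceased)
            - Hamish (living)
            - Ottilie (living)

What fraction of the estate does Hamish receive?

Hamish receives 6/175 of the estate.

Mateus takes one-fifth of €25,725,000 = €5,145,000. The remaining €20,580,000 passes to the descendants.
The descendants' portion (€20,580,000) is divided at the children's generation into 5 shares of €4,116,000. Quilla and Ronan each take €4,116,000. The 3 shares of the deceased (Flora, Aoife, and Pieter) are combined into a pool of €12,348,000.
That pool (€12,348,000) is divided at the grandchildren's generation into 7 shares of €1,764,000. Delphine, Nkechi, Romilly, Yara, Ximena, and Odalys each take €1,764,000. The remaining share for the deceased Tavita (€1,764,000) is carried to the next generation.
That pool (€1,764,000) is divided at the great-grandchildren's generation equally among Hamish and Ottilie: €882,000 each.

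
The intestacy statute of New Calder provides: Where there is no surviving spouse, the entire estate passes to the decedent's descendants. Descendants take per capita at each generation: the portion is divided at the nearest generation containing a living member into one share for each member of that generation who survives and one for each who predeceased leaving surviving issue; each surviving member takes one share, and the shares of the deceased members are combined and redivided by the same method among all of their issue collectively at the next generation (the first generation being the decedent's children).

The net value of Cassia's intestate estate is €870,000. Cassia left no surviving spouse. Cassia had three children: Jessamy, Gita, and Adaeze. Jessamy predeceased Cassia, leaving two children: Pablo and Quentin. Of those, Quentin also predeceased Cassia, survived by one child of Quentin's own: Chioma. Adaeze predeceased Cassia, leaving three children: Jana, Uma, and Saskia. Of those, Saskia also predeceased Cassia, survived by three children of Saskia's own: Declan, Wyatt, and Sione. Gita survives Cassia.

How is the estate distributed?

Pablo: €116,000; Chioma: €58,000; Gita: €290,000; Jana: €116,000; Uma: €116,000; Declan: €58,000; Wyatt: €58,000; Sione: €58,000

The entire €870,000 passes to the descendants.
That amount (€870,000) is divided at the children's generation into 3 shares of €290,000. Gita takes €290,000. The 2 shares of the deceased (Jessamy and Adaeze) are combined into a pool of €580,000.
That pool (€580,000) is divided at the grandchildren's generation into 5 shares of €116,000. Pablo, Jana, and Uma each take €116,000. The 2 shares of the deceased (Quentin and Saskia) are combined into a pool of €232,000.
That pool (€232,000) is divided at the great-grandchildren's generation equally among Chioma, Declan, Wyatt, and Sione: €58,000 each.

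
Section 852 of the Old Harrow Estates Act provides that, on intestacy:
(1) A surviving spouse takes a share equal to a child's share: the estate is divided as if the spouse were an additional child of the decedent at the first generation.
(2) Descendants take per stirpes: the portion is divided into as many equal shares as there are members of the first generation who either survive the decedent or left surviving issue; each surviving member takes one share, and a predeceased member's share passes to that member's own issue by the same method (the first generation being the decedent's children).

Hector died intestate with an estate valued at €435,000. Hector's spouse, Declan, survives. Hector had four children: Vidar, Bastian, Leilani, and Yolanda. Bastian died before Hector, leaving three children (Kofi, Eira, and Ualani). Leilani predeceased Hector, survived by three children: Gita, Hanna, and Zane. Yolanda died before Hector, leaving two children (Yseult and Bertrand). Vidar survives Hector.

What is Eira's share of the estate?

The spouse counts as an additional share at the children's level, so there are 5 primary shares of €87,000. Declan takes one such share (€87,000).
The children's combined portion (€348,000) is divided into 4 shares of €87,000: Vidar takes €87,000; Bastian's €87,000 share passes to Bastian's issue; Leilani's €87,000 share passes to Leilani's issue; Yolanda's €87,000 share passes to Yolanda's issue.
Bastian's share (€87,000) is divided into 3 shares of €29,000: Kofi, Eira, and Ualani each take €29,000.
Leilani's share (€87,000) is divided into 3 shares of €29,000: Gita, Hanna, and Zane each take €29,000.
Yolanda's share (€87,000) is divided into 2 shares of €43,500: Yseult and Bertrand each take €43,500.

Eira receives €29,000.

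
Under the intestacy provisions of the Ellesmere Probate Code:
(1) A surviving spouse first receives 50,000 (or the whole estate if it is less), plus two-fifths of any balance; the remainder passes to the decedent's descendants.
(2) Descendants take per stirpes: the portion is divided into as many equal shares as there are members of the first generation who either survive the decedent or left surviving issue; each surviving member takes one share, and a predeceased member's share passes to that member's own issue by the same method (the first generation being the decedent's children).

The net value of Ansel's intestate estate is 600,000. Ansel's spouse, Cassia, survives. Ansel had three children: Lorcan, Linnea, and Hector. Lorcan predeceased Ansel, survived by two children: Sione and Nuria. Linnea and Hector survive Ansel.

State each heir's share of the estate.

Cassia: 270,000; Sione: 55,000; Nuria: 55,000; Linnea: 110,000; Hector: 110,000

Cassia first takes 50,000, leaving a balance of 550,000. Cassia then takes two-fifths of the balance (220,000), for a total of 270,000. The remaining 330,000 passes to the descendants.
The descendants' portion (330,000) is divided into 3 shares of 110,000: Linnea and Hector each take 110,000; Lorcan's 110,000 share passes to Lorcan's issue.
Lorcan's share (110,000) is divided into 2 shares of 55,000: Sione and Nuria each take 55,000.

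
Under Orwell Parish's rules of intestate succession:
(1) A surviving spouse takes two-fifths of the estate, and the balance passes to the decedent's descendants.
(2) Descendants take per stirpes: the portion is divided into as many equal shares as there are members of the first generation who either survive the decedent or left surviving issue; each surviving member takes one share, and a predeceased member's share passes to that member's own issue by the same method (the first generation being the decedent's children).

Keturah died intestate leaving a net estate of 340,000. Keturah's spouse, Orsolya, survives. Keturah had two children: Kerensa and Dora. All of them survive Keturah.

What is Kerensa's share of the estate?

Orsolya takes two-fifths of 340,000 = 136,000. The remaining 204,000 passes to the descendants.
The descendants' portion (204,000) is divided into 2 shares of 102,000: Kerensa and Dora each take 102,000.

Kerensa receives 102,000.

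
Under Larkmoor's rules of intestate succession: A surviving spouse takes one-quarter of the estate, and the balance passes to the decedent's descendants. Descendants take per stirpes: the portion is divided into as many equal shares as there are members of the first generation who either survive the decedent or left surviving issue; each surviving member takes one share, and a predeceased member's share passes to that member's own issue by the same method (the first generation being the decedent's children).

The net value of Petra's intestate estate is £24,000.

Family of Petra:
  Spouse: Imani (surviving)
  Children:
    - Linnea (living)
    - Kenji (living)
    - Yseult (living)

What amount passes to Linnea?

Linnea receives £6,000.

Imani takes one-quarter of £24,000 = £6,000. The remaining £18,000 passes to the descendants.
The descendants' portion (£18,000) is divided into 3 shares of £6,000: Linnea, Kenji, and Yseult each take £6,000.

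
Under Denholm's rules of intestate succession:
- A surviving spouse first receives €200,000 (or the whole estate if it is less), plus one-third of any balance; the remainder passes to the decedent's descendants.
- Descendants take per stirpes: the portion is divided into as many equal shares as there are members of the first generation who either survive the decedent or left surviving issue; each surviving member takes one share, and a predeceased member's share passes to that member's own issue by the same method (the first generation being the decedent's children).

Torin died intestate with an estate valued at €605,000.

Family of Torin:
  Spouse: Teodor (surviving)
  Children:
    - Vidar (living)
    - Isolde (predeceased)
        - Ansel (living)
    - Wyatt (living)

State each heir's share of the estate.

Teodor: €335,000; Vidar: €90,000; Ansel: €90,000; Wyatt: €90,000

Teodor first takes €200,000, leaving a balance of €405,000. Teodor then takes one-third of the balance (€135,000), for a total of €335,000. The remaining €270,000 passes to the descendants.
The descendants' portion (€270,000) is divided into 3 shares of €90,000: Vidar and Wyatt each take €90,000; Isolde's €90,000 share passes to Isolde's issue.
Isolde's share (€90,000) passes entirely to Ansel.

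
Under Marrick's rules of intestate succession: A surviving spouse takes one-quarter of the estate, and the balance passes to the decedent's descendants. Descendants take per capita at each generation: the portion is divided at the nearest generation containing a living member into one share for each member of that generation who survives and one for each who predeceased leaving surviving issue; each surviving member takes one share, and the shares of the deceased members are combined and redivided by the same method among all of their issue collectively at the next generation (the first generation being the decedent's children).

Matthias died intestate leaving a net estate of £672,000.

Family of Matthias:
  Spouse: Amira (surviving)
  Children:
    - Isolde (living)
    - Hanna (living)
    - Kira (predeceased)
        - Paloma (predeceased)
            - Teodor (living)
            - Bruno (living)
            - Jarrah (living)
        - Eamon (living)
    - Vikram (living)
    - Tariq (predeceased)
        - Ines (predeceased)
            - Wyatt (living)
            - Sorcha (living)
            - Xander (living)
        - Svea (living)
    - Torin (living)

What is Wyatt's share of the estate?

Amira takes one-quarter of £672,000 = £168,000. The remaining £504,000 passes to the descendants.
The descendants' portion (£504,000) is divided at the children's generation into 6 shares of £84,000. Isolde, Hanna, Vikram, and Torin each take £84,000. The 2 shares of the deceased (Kira and Tariq) are combined into a pool of £168,000.
That pool (£168,000) is divided at the grandchildren's generation into 4 shares of £42,000. Eamon and Svea each take £42,000. The 2 shares of the deceased (Paloma and Ines) are combined into a pool of £84,000.
That pool (£84,000) is divided at the great-grandchildren's generation equally among Teodor, Bruno, Jarrah, Wyatt, Sorcha, and Xander: £14,000 each.

Wyatt receives £14,000.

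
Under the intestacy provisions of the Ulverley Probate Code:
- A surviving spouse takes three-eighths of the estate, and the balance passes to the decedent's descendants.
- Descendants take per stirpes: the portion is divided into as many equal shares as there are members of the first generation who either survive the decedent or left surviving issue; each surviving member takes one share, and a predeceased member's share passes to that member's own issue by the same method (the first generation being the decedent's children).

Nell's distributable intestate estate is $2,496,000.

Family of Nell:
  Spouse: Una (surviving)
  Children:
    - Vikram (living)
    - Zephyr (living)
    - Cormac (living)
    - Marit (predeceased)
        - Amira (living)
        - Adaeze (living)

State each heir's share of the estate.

Una takes three-eighths of $2,496,000 = $936,000. The remaining $1,560,000 passes to the descendants.
The descendants' portion ($1,560,000) is divided into 4 shares of $390,000: Vikram, Zephyr, and Cormac each take $390,000; Marit's $390,000 share passes to Marit's issue.
Marit's share ($390,000) is divided into 2 shares of $195,000: Amira and Adaeze each take $195,000.

Una: $936,000; Vikram: $390,000; Zephyr: $390,000; Cormac: $390,000; Amira: $195,000; Adaeze: $195,000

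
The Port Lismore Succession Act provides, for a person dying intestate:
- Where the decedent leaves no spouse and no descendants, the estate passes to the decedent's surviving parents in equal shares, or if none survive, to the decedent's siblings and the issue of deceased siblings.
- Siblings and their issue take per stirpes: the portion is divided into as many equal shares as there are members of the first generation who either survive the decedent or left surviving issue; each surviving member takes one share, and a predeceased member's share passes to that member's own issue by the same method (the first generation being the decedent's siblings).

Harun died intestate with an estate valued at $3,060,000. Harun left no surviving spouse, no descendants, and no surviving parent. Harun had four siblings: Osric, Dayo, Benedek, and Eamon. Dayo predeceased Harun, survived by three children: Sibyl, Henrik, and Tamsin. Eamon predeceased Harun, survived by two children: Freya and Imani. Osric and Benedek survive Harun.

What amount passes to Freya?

Freya receives $382,500.

The entire $3,060,000 passes to the siblings and their issue.
That amount ($3,060,000) is divided into 4 shares of $765,000: Osric and Benedek each take $765,000; Dayo's $765,000 share passes to Dayo's issue; Eamon's $765,000 share passes to Eamon's issue.
Dayo's share ($765,000) is divided into 3 shares of $255,000: Sibyl, Henrik, and Tamsin each take $255,000.
Eamon's share ($765,000) is divided into 2 shares of $382,500: Freya and Imani each take $382,500.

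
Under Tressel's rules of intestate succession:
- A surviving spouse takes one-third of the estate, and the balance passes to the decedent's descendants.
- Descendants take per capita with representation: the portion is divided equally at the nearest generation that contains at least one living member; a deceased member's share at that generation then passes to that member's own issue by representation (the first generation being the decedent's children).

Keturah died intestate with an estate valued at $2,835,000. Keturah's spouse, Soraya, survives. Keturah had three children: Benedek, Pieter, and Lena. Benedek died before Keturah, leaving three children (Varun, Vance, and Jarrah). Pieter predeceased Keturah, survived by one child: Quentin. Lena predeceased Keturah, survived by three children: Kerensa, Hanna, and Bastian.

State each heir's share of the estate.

Soraya: $945,000; Varun: $270,000; Vance: $270,000; Jarrah: $270,000; Quentin: $270,000; Kerensa: $270,000; Hanna: $270,000; Bastian: $270,000

Soraya takes one-third of $2,835,000 = $945,000. The remaining $1,890,000 passes to the descendants.
No child survives, so the initial division is made at the grandchildren's generation.
The descendants' portion ($1,890,000) is divided into 7 shares of $270,000: Varun, Vance, Jarrah, Quentin, Kerensa, Hanna, and Bastian each take $270,000.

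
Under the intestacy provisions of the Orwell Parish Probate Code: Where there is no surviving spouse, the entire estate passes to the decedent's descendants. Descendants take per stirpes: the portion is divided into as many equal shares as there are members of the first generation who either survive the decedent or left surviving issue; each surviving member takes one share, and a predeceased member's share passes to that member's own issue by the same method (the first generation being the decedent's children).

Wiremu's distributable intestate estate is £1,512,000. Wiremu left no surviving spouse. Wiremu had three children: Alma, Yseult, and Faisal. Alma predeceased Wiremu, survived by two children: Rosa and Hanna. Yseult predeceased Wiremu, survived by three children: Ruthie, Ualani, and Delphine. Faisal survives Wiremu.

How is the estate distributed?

The entire £1,512,000 passes to the descendants.
That amount (£1,512,000) is divided into 3 shares of £504,000: Faisal takes £504,000; Alma's £504,000 share passes to Alma's issue; Yseult's £504,000 share passes to Yseult's issue.
Alma's share (£504,000) is divided into 2 shares of £252,000: Rosa and Hanna each take £252,000.
Yseult's share (£504,000) is divided into 3 shares of £168,000: Ruthie, Ualani, and Delphine each take £168,000.

Rosa: £252,000; Hanna: £252,000; Ruthie: £168,000; Ualani: £168,000; Delphine: £168,000; Faisal: £504,000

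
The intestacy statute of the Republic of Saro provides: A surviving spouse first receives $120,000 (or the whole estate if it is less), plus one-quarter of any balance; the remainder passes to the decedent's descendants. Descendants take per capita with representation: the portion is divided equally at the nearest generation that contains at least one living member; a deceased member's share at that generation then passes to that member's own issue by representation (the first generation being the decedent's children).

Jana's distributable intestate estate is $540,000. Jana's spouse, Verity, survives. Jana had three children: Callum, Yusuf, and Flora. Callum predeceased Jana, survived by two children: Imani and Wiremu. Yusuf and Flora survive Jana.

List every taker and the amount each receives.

Verity first takes $120,000, leaving a balance of $420,000. Verity then takes one-quarter of the balance ($105,000), for a total of $225,000. The remaining $315,000 passes to the descendants.
The descendants' portion ($315,000) is divided into 3 shares of $105,000: Yusuf and Flora each take $105,000; Callum's $105,000 share passes to Callum's issue.
Callum's share ($105,000) is divided into 2 shares of $52,500: Imani and Wiremu each take $52,500.

Verity: $225,000; Imani: $52,500; Wiremu: $52,500; Yusuf: $105,000; Flora: $105,000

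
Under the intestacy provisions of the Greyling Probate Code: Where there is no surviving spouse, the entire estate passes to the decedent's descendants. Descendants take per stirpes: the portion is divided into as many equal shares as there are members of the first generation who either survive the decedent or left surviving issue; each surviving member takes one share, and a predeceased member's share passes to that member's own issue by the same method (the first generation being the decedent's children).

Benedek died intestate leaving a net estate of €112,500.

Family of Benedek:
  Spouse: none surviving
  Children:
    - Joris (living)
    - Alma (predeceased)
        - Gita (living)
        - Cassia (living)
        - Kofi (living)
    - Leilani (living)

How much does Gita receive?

Gita receives €12,500.

The entire €112,500 passes to the descendants.
That amount (€112,500) is divided into 3 shares of €37,500: Joris and Leilani each take €37,500; Alma's €37,500 share passes to Alma's issue.
Alma's share (€37,500) is divided into 3 shares of €12,500: Gita, Cassia, and Kofi each take €12,500.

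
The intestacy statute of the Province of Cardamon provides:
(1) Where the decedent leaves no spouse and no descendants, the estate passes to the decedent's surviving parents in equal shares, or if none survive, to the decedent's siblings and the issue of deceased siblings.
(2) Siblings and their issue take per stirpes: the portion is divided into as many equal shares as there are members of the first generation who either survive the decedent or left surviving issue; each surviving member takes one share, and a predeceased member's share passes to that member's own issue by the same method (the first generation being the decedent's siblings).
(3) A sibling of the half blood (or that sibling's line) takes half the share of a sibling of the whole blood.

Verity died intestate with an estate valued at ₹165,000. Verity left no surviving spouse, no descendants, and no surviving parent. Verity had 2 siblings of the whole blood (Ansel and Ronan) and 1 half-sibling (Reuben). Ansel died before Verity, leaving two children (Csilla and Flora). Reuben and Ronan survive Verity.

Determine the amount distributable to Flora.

Flora receives ₹33,000.

The entire ₹165,000 passes to the siblings and their issue.
Counting each half-blood sibling's line as half a unit, there are 5/2 units in ₹165,000, so one unit is ₹66,000. Whole-blood lines (Ansel and Ronan) take ₹66,000 each; half-blood lines (Reuben) take ₹33,000 each.
Ansel's share (₹66,000) is divided into 2 shares of ₹33,000: Csilla and Flora each take ₹33,000.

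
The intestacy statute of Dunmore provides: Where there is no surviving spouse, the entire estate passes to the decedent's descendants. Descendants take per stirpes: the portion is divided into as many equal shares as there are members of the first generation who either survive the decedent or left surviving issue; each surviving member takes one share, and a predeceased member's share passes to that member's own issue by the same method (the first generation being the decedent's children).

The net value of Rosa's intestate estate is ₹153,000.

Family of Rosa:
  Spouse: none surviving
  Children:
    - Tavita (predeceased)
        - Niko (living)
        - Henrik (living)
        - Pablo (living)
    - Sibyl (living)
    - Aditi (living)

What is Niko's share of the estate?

Niko receives ₹17,000.

The entire ₹153,000 passes to the descendants.
That amount (₹153,000) is divided into 3 shares of ₹51,000: Sibyl and Aditi each take ₹51,000; Tavita's ₹51,000 share passes to Tavita's issue.
Tavita's share (₹51,000) is divided into 3 shares of ₹17,000: Niko, Henrik, and Pablo each take ₹17,000.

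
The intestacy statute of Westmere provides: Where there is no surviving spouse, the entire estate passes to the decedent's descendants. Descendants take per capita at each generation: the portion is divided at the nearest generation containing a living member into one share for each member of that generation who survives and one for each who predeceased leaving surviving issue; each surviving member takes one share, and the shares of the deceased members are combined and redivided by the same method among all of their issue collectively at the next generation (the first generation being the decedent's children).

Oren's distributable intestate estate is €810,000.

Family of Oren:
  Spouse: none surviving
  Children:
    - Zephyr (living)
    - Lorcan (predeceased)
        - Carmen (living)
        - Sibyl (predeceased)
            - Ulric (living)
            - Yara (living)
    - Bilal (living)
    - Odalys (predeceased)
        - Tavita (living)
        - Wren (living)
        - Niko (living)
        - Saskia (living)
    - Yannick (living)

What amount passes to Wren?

The entire €810,000 passes to the descendants.
That amount (€810,000) is divided at the children's generation into 5 shares of €162,000. Zephyr, Bilal, and Yannick each take €162,000. The 2 shares of the deceased (Lorcan and Odalys) are combined into a pool of €324,000.
That pool (€324,000) is divided at the grandchildren's generation into 6 shares of €54,000. Carmen, Tavita, Wren, Niko, and Saskia each take €54,000. The remaining share for the deceased Sibyl (€54,000) is carried to the next generation.
That pool (€54,000) is divided at the great-grandchildren's generation equally among Ulric and Yara: €27,000 each.

Wren receives €54,000.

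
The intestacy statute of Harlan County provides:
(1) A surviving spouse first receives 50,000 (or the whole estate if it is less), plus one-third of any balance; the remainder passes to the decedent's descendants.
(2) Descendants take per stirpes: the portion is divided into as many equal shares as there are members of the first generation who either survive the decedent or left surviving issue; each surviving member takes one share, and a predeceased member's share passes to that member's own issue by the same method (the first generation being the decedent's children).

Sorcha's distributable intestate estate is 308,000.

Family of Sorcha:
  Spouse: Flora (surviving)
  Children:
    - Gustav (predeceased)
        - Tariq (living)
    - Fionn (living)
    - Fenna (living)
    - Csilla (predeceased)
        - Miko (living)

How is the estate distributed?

Flora first takes 50,000, leaving a balance of 258,000. Flora then takes one-third of the balance (86,000), for a total of 136,000. The remaining 172,000 passes to the descendants.
The descendants' portion (172,000) is divided into 4 shares of 43,000: Fionn and Fenna each take 43,000; Gustav's 43,000 share passes to Gustav's issue; Csilla's 43,000 share passes to Csilla's issue.
Gustav's share (43,000) passes entirely to Tariq.
Csilla's share (43,000) passes entirely to Miko.

Flora: 136,000; Tariq: 43,000; Fionn: 43,000; Fenna: 43,000; Miko: 43,000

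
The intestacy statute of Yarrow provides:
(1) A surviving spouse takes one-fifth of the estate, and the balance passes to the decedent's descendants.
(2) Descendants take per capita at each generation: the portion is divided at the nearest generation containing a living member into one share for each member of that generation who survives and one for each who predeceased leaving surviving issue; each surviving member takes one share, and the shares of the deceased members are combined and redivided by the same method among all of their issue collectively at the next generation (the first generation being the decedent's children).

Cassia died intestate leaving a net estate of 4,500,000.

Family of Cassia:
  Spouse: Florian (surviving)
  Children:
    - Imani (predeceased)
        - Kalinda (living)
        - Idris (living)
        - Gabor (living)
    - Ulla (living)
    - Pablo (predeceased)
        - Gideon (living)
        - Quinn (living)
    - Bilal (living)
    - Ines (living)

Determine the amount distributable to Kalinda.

Florian takes one-fifth of 4,500,000 = 900,000. The remaining 3,600,000 passes to the descendants.
The descendants' portion (3,600,000) is divided at the children's generation into 5 shares of 720,000. Ulla, Bilal, and Ines each take 720,000. The 2 shares of the deceased (Imani and Pablo) are combined into a pool of 1,440,000.
That pool (1,440,000) is divided at the grandchildren's generation equally among Kalinda, Idris, Gabor, Gideon, and Quinn: 288,000 each.

Kalinda receives 288,000.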